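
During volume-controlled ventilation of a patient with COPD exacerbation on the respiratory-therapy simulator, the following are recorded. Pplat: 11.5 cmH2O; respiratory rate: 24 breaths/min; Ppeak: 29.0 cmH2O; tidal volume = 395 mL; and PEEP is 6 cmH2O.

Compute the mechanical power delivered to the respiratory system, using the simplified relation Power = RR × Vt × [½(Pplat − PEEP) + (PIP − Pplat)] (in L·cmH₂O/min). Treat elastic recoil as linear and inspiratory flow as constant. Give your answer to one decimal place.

Per-breath work = Vt × [½(Pplat−PEEP) + (PIP−Pplat)] = 0.395 × [0.5×5.5 + 17.5] = 0.395 × 20.25 = 7.999 L·cmH2O.
Power = 24 × 7.999 = 191.98 L·cmH2O/min.

192.0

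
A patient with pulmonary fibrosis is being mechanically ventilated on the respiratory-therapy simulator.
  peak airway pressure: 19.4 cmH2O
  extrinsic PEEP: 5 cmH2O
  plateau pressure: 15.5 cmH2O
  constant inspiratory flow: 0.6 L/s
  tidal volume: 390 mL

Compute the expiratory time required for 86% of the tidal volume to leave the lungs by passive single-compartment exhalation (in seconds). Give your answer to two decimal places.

R = (PIP − Pplat)/V̇ = (19.4 − 15.5) / 0.6 = 3.9/0.6 = 6.5 cmH2O·s/L.
C = Vt/(Pplat − PEEP) = 390.0 / (15.5 − 5) = 390.0/10.5 = 37.143 mL/cmH2O.
τ = R × C = 6.5 × 0.03714 L/cmH2O = 0.2414 s.
t = −τ·ln(1 − 0.86) = −0.2414·ln(0.14) = 0.4746 s.

0.47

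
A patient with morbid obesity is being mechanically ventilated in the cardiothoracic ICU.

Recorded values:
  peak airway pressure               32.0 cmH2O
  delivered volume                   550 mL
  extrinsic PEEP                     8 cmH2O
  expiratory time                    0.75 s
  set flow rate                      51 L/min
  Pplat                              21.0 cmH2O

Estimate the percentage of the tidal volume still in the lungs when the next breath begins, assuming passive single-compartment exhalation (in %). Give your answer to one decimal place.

25.4

Flow: 51 L/min ÷ 60 = 0.85 L/s.
R = (PIP − Pplat)/V̇ = (32.0 − 21.0) / 0.85 = 11.0/0.85 = 12.941 cmH2O·s/L.
C = Vt/(Pplat − PEEP) = 550.0 / (21.0 − 8) = 550.0/13.0 = 42.308 mL/cmH2O.
τ = R × C = 12.941 × 0.04231 L/cmH2O = 0.5475 s.
Fraction remaining at end-expiration = e^(−Te/τ) = e^(−0.75/0.5475) = 0.2541 → 25.41%.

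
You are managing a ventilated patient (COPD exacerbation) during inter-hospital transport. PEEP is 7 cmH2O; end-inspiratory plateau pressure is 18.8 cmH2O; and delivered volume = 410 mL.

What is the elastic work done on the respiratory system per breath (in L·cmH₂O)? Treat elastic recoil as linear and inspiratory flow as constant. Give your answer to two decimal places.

Elastic work ≈ ½ × (Pplat − PEEP) × Vt = 0.5 × (18.8 − 7) × 0.410 L = 0.5 × 11.8 × 0.410 = 2.419 L·cmH2O.

2.42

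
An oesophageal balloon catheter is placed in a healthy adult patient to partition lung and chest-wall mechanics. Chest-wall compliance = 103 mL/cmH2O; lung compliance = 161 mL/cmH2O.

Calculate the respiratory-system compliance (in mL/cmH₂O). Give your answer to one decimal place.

62.8

Lung and chest wall are elastances in series: 1/Crs = 1/CL + 1/Ccw.
1/Crs = 1/161 + 1/103 = 0.01592.
Crs = 62.814 mL/cmH2O.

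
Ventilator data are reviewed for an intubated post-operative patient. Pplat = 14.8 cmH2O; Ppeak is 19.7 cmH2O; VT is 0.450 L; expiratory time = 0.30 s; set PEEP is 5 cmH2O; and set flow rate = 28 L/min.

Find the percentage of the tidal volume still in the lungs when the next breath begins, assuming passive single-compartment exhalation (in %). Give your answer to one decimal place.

Flow: 28 L/min ÷ 60 = 0.4667 L/s.
R = (PIP − Pplat)/V̇ = (19.7 − 14.8) / 0.4667 = 4.9/0.4667 = 10.499 cmH2O·s/L.
C = Vt/(Pplat − PEEP) = 450.0 / (14.8 − 5) = 450.0/9.8 = 45.918 mL/cmH2O.
τ = R × C = 10.499 × 0.04592 L/cmH2O = 0.4821 s.
Fraction remaining at end-expiration = e^(−Te/τ) = e^(−0.30/0.4821) = 0.5367 → 53.67%.

53.7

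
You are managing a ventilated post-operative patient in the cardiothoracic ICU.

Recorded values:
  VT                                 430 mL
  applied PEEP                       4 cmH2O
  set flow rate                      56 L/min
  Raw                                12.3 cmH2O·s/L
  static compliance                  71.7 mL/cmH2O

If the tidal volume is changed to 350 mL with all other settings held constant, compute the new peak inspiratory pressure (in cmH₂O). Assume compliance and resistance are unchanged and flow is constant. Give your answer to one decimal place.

Flow: 56 L/min ÷ 60 = 0.9333 L/s.
PIP = Vt/C + R·V̇ + PEEP (constant-flow equation of motion).
Only the elastic term changes: ΔPIP = ΔVt / C = (350 − 430) / 71.7 = -1.116 cmH2O.
Original PIP = 430/71.7 + 12.3×0.9333 + 4 = 21.477 cmH2O; new PIP = 21.477 + (-1.116) = 20.361 cmH2O.

20.4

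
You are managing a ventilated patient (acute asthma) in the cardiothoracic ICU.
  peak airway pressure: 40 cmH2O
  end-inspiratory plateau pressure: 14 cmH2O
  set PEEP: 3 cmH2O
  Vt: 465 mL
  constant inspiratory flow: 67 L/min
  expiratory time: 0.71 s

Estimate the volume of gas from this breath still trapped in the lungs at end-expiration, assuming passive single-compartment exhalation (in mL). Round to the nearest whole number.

226

Flow: 67 L/min ÷ 60 = 1.1167 L/s.
R = (PIP − Pplat)/V̇ = (40 − 14) / 1.1167 = 26.0/1.1167 = 23.283 cmH2O·s/L.
C = Vt/(Pplat − PEEP) = 465.0 / (14 − 3) = 465.0/11.0 = 42.273 mL/cmH2O.
τ = R × C = 23.283 × 0.04227 L/cmH2O = 0.9842 s.
Fraction remaining = e^(−Te/τ) = e^(−0.71/0.9842) = 0.4861.
Trapped volume = 465.0 × 0.4861 = 226.04 mL.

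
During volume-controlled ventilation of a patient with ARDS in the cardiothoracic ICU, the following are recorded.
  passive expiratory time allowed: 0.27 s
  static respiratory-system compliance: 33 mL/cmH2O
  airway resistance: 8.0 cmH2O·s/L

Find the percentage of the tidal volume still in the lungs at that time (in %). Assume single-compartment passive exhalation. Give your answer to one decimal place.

36.0

τ = R × C = 8.0 × 33 mL/cmH2O = 8.0 × 0.033 L/cmH2O = 0.264 s.
Passive exhalation: V(t)/V₀ = e^(−t/τ) = e^(−0.27/0.264) = 0.3596.
Fraction remaining = 0.3596 → 35.96%.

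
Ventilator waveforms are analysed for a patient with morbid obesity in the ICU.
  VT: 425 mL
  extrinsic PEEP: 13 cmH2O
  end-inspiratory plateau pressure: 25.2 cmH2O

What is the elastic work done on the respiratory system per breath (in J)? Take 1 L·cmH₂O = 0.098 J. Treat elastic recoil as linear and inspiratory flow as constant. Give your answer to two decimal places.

Elastic work ≈ ½ × (Pplat − PEEP) × Vt = 0.5 × (25.2 − 13) × 0.425 L = 0.5 × 12.2 × 0.425 = 2.593 L·cmH2O.
× 0.098 J/(L·cmH2O) → 0.2541 J.

0.25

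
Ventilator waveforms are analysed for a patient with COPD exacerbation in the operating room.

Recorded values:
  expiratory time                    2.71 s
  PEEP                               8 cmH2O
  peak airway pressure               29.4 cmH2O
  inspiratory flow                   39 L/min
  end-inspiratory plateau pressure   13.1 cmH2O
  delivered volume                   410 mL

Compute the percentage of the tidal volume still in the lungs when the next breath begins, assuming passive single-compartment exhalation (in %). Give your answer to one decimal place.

Flow: 39 L/min ÷ 60 = 0.65 L/s.
R = (PIP − Pplat)/V̇ = (29.4 − 13.1) / 0.65 = 16.3/0.65 = 25.077 cmH2O·s/L.
C = Vt/(Pplat − PEEP) = 410.0 / (13.1 − 8) = 410.0/5.1 = 80.392 mL/cmH2O.
τ = R × C = 25.077 × 0.08039 L/cmH2O = 2.016 s.
Fraction remaining at end-expiration = e^(−Te/τ) = e^(−2.71/2.016) = 0.2607 → 26.07%.

26.1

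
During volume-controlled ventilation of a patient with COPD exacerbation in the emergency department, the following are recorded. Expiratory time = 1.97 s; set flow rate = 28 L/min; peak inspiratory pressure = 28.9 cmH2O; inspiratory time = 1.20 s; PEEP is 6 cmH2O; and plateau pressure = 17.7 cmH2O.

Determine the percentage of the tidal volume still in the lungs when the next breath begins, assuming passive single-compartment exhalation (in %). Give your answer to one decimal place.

18.0

Flow: 28 L/min ÷ 60 = 0.4667 L/s.
Vt = flow × Ti = 0.4667 L/s × 1.20 s × 1000 mL/L = 560.04 mL.
R = (PIP − Pplat)/V̇ = (28.9 − 17.7) / 0.4667 = 11.2/0.4667 = 23.998 cmH2O·s/L.
C = Vt/(Pplat − PEEP) = 560.04 / (17.7 − 6) = 560.04/11.7 = 47.867 mL/cmH2O.
τ = R × C = 23.998 × 0.04787 L/cmH2O = 1.149 s.
Fraction remaining at end-expiration = e^(−Te/τ) = e^(−1.97/1.149) = 0.18 → 18.0%.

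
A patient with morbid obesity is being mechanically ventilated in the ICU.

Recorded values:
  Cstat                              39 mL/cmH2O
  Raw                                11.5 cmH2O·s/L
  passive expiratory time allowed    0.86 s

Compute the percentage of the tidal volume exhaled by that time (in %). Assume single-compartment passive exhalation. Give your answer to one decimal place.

τ = R × C = 11.5 × 39 mL/cmH2O = 11.5 × 0.039 L/cmH2O = 0.4485 s.
Passive exhalation: V(t)/V₀ = e^(−t/τ) = e^(−0.86/0.4485) = 0.147.
Fraction exhaled = 1 − 0.147 = 0.853 → 85.3%.

85.3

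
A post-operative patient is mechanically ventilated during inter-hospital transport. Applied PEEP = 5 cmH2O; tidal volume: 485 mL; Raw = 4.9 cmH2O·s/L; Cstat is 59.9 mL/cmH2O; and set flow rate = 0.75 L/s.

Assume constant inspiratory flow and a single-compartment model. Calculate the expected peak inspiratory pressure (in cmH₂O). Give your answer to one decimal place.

16.8

Equation of motion (constant flow): PIP = Vt/C + R·V̇ + PEEP.
PIP = 485/59.9 + 4.9×0.75 + 5 = 8.097 + 3.675 + 5 = 16.772 cmH2O.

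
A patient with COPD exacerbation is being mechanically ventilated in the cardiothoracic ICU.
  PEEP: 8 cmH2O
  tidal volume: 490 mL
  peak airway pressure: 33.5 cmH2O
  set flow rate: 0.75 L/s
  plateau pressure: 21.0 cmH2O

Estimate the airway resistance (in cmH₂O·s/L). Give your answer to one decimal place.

16.7

Raw = (PIP − Pplat) / flow = (33.5 − 21.0) / 0.75 = 12.5 / 0.75 = 16.667 cmH2O·s/L.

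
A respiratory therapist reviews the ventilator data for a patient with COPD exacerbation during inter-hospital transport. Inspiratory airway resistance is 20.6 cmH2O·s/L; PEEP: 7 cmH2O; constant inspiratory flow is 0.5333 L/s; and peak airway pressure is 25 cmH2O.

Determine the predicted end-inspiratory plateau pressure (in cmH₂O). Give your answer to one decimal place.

Pplat = PIP − Raw × flow = 25 − 20.6 × 0.5333 = 25 − 10.986 = 14.014 cmH2O.

14.0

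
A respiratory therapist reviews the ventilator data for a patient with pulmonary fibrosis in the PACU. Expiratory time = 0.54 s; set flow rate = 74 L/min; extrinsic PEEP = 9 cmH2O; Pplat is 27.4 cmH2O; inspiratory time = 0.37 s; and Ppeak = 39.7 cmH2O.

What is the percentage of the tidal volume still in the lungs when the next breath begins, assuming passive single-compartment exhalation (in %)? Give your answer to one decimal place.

Flow: 74 L/min ÷ 60 = 1.2333 L/s.
Vt = flow × Ti = 1.2333 L/s × 0.37 s × 1000 mL/L = 456.32 mL.
R = (PIP − Pplat)/V̇ = (39.7 − 27.4) / 1.2333 = 12.3/1.2333 = 9.973 cmH2O·s/L.
C = Vt/(Pplat − PEEP) = 456.32 / (27.4 − 9) = 456.32/18.4 = 24.8 mL/cmH2O.
τ = R × C = 9.973 × 0.0248 L/cmH2O = 0.2473 s.
Fraction remaining at end-expiration = e^(−Te/τ) = e^(−0.54/0.2473) = 0.1126 → 11.26%.

11.3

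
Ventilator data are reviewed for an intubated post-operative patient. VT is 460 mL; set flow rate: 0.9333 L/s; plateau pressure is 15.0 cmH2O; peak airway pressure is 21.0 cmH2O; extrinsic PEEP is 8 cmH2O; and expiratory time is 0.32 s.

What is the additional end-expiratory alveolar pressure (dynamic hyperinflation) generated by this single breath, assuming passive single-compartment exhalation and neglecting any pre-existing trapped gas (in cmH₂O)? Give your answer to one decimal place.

3.3

R = (PIP − Pplat)/V̇ = (21.0 − 15.0) / 0.9333 = 6.0/0.9333 = 6.429 cmH2O·s/L.
C = Vt/(Pplat − PEEP) = 460.0 / (15.0 − 8) = 460.0/7.0 = 65.714 mL/cmH2O.
τ = R × C = 6.429 × 0.06571 L/cmH2O = 0.4224 s.
Fraction remaining = e^(−Te/τ) = e^(−0.32/0.4224) = 0.4688; trapped volume = 460.0 × 0.4688 = 215.65 mL.
Additional alveolar pressure from trapping ≈ V_trapped / C = 215.65 / 65.714 = 3.282 cmH2O.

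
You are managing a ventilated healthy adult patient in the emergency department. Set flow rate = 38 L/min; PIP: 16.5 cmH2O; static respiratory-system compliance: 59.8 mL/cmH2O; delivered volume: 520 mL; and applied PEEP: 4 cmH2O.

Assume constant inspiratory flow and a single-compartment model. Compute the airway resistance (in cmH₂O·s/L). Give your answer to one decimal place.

6.0

Flow: 38 L/min ÷ 60 = 0.6333 L/s.
Equation of motion (constant flow): PIP = Vt/C + R·V̇ + PEEP.
R·V̇ = PIP − Vt/C − PEEP = 16.5 − 520/59.8 − 4 = 16.5 − 8.696 − 4 = 3.804 cmH2O.
R = 3.804 / 0.6333 = 6.007 cmH2O·s/L.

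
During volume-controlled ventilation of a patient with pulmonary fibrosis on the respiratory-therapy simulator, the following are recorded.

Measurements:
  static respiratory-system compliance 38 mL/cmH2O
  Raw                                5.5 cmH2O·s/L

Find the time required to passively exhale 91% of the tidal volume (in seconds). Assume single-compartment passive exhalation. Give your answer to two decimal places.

τ = R × C = 5.5 × 38 mL/cmH2O = 5.5 × 0.038 L/cmH2O = 0.209 s.
Exhaled fraction f = 1 − e^(−t/τ) → t = −τ·ln(1 − f) = −0.209·ln(0.09) = 0.5033 s.

0.50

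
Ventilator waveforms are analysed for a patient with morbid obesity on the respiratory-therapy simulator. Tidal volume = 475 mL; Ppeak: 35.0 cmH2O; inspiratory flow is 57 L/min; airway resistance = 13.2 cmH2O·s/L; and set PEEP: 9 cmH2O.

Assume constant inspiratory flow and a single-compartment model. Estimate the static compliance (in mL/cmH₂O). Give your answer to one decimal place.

Flow: 57 L/min ÷ 60 = 0.95 L/s.
Equation of motion (constant flow): PIP = Vt/C + R·V̇ + PEEP.
Vt/C = PIP − R·V̇ − PEEP = 35.0 − 13.2×0.95 − 9 = 35.0 − 12.54 − 9 = 13.46 cmH2O.
C = Vt / 13.46 = 475 / 13.46 = 35.29 mL/cmH2O.

35.3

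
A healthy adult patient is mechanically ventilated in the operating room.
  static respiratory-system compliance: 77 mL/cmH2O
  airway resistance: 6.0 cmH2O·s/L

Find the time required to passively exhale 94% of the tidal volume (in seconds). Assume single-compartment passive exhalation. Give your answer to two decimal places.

1.30

τ = R × C = 6.0 × 77 mL/cmH2O = 6.0 × 0.077 L/cmH2O = 0.462 s.
Exhaled fraction f = 1 − e^(−t/τ) → t = −τ·ln(1 − f) = −0.462·ln(0.06) = 1.3 s.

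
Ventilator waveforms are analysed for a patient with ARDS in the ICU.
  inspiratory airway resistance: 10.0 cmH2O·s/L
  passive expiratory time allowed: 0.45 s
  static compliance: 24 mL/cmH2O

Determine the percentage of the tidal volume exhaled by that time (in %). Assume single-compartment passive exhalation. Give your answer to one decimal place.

τ = R × C = 10.0 × 24 mL/cmH2O = 10.0 × 0.024 L/cmH2O = 0.24 s.
Passive exhalation: V(t)/V₀ = e^(−t/τ) = e^(−0.45/0.24) = 0.1534.
Fraction exhaled = 1 − 0.1534 = 0.8466 → 84.66%.

84.7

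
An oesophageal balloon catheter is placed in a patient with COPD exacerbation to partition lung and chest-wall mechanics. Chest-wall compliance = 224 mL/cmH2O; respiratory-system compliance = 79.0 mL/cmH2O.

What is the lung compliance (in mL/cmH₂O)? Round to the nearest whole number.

1/CL = 1/Crs − 1/Ccw.
1/CL = 1/79.0 − 1/224 = 0.008194.
CL = 122.04 mL/cmH2O.

122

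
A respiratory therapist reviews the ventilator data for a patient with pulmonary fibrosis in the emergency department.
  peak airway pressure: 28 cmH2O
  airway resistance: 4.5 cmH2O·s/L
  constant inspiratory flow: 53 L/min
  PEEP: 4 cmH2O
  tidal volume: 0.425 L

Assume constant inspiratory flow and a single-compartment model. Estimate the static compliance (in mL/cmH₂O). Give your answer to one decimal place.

Flow: 53 L/min ÷ 60 = 0.8833 L/s.
Equation of motion (constant flow): PIP = Vt/C + R·V̇ + PEEP.
Vt/C = PIP − R·V̇ − PEEP = 28 − 4.5×0.8833 − 4 = 28 − 3.975 − 4 = 20.025 cmH2O.
C = Vt / 20.025 = 425 / 20.025 = 21.223 mL/cmH2O.

21.2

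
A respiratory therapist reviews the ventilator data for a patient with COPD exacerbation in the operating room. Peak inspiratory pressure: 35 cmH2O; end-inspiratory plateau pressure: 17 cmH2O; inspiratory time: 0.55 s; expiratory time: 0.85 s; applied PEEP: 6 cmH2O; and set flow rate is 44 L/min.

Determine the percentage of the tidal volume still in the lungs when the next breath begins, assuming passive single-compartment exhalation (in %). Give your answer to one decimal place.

Flow: 44 L/min ÷ 60 = 0.7333 L/s.
Vt = flow × Ti = 0.7333 L/s × 0.55 s × 1000 mL/L = 403.32 mL.
R = (PIP − Pplat)/V̇ = (35 − 17) / 0.7333 = 18.0/0.7333 = 24.547 cmH2O·s/L.
C = Vt/(Pplat − PEEP) = 403.32 / (17 − 6) = 403.32/11.0 = 36.665 mL/cmH2O.
τ = R × C = 24.547 × 0.03667 L/cmH2O = 0.9001 s.
Fraction remaining at end-expiration = e^(−Te/τ) = e^(−0.85/0.9001) = 0.3889 → 38.89%.

38.9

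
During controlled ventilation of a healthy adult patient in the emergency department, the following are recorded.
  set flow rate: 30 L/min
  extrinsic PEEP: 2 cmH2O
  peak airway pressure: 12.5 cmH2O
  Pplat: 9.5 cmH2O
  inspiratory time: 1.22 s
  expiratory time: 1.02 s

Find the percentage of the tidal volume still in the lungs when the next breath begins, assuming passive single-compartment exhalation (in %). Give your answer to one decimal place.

Flow: 30 L/min ÷ 60 = 0.5 L/s.
Vt = flow × Ti = 0.5 L/s × 1.22 s × 1000 mL/L = 610.0 mL.
R = (PIP − Pplat)/V̇ = (12.5 − 9.5) / 0.5 = 3.0/0.5 = 6.0 cmH2O·s/L.
C = Vt/(Pplat − PEEP) = 610.0 / (9.5 − 2) = 610.0/7.5 = 81.333 mL/cmH2O.
τ = R × C = 6.0 × 0.08133 L/cmH2O = 0.488 s.
Fraction remaining at end-expiration = e^(−Te/τ) = e^(−1.02/0.488) = 0.1237 → 12.37%.

12.4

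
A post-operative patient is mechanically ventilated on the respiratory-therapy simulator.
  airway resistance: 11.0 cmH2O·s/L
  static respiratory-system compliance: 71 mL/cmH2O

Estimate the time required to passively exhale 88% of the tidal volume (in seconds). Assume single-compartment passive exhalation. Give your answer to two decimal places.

τ = R × C = 11.0 × 71 mL/cmH2O = 11.0 × 0.071 L/cmH2O = 0.781 s.
Exhaled fraction f = 1 − e^(−t/τ) → t = −τ·ln(1 − f) = −0.781·ln(0.12) = 1.656 s.

1.66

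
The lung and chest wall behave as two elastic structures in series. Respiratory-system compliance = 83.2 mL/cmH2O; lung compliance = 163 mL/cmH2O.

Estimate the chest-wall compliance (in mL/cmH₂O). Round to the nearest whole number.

170

1/Ccw = 1/Crs − 1/CL.
1/Ccw = 1/83.2 − 1/163 = 0.005884.
Ccw = 169.95 mL/cmH2O.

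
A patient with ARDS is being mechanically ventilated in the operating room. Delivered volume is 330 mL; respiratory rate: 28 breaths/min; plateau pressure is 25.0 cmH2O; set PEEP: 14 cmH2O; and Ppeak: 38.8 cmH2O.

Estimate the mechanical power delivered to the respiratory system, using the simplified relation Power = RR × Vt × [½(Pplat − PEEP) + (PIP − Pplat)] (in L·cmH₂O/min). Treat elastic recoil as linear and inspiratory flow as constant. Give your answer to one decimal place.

178.3

Per-breath work = Vt × [½(Pplat−PEEP) + (PIP−Pplat)] = 0.330 × [0.5×11.0 + 13.8] = 0.330 × 19.3 = 6.369 L·cmH2O.
Power = 28 × 6.369 = 178.33 L·cmH2O/min.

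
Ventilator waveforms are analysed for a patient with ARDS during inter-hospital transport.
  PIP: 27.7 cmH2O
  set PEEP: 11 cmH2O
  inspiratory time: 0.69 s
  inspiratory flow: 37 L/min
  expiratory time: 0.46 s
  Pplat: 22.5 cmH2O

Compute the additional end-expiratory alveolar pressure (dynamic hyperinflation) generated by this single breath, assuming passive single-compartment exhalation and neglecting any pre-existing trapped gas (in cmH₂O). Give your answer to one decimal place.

2.6

Flow: 37 L/min ÷ 60 = 0.6167 L/s.
Vt = flow × Ti = 0.6167 L/s × 0.69 s × 1000 mL/L = 425.52 mL.
R = (PIP − Pplat)/V̇ = (27.7 − 22.5) / 0.6167 = 5.2/0.6167 = 8.432 cmH2O·s/L.
C = Vt/(Pplat − PEEP) = 425.52 / (22.5 − 11) = 425.52/11.5 = 37.002 mL/cmH2O.
τ = R × C = 8.432 × 0.037 L/cmH2O = 0.312 s.
Fraction remaining = e^(−Te/τ) = e^(−0.46/0.312) = 0.2289; trapped volume = 425.52 × 0.2289 = 97.402 mL.
Additional alveolar pressure from trapping ≈ V_trapped / C = 97.402 / 37.002 = 2.632 cmH2O.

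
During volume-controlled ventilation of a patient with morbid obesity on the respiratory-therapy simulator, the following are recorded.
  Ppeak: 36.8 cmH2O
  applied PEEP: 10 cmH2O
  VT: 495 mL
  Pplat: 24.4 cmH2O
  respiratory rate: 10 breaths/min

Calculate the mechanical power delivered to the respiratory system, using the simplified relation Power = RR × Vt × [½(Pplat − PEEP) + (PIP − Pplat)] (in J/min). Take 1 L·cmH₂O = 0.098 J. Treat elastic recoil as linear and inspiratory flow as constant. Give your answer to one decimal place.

9.5

Per-breath work = Vt × [½(Pplat−PEEP) + (PIP−Pplat)] = 0.495 × [0.5×14.4 + 12.4] = 0.495 × 19.6 = 9.702 L·cmH2O.
Power = 10 × 9.702 = 97.02 L·cmH2O/min.
× 0.098 J/(L·cmH2O) → 9.508 J/min.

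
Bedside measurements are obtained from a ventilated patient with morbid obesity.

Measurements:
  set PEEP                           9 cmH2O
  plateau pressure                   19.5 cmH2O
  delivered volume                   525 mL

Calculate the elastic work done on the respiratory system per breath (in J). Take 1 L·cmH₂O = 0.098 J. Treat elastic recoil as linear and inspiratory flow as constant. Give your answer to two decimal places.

Elastic work ≈ ½ × (Pplat − PEEP) × Vt = 0.5 × (19.5 − 9) × 0.525 L = 0.5 × 10.5 × 0.525 = 2.756 L·cmH2O.
× 0.098 J/(L·cmH2O) → 0.2701 J.

0.27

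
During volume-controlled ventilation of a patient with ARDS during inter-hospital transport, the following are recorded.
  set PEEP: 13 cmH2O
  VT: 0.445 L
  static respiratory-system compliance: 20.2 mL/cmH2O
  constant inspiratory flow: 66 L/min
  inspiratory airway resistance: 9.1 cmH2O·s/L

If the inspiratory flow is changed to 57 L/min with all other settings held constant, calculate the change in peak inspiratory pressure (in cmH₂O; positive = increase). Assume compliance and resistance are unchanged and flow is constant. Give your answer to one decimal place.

Flow: 66 L/min ÷ 60 = 1.1 L/s.
New flow: 57 L/min ÷ 60 = 0.95 L/s.
PIP = Vt/C + R·V̇ + PEEP (constant-flow equation of motion).
Only the resistive term changes: ΔPIP = R × ΔV̇ = 9.1 × (0.95 − 1.1) = 9.1 × -0.15 = -1.365 cmH2O.

-1.4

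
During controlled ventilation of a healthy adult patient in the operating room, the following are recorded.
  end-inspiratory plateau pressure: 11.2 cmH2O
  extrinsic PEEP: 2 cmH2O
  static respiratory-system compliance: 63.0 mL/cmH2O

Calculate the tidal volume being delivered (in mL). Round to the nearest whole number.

Vt = Cstat × (Pplat − PEEP) = 63.0 × (11.2 − 2) = 63.0 × 9.2 = 579.6 mL.

580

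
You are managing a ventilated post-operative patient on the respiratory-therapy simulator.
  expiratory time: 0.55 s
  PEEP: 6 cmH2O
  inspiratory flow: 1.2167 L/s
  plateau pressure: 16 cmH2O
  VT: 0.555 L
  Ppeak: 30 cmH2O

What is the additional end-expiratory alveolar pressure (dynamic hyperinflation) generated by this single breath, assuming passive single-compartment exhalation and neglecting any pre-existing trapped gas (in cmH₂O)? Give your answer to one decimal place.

R = (PIP − Pplat)/V̇ = (30 − 16) / 1.2167 = 14.0/1.2167 = 11.507 cmH2O·s/L.
C = Vt/(Pplat − PEEP) = 555.0 / (16 − 6) = 555.0/10.0 = 55.5 mL/cmH2O.
τ = R × C = 11.507 × 0.0555 L/cmH2O = 0.6386 s.
Fraction remaining = e^(−Te/τ) = e^(−0.55/0.6386) = 0.4226; trapped volume = 555.0 × 0.4226 = 234.54 mL.
Additional alveolar pressure from trapping ≈ V_trapped / C = 234.54 / 55.5 = 4.226 cmH2O.

4.2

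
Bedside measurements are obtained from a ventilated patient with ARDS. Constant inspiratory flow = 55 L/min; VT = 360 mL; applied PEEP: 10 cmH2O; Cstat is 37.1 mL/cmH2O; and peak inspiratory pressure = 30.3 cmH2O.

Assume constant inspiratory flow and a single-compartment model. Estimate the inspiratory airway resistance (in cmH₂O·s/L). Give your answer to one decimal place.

11.6

Flow: 55 L/min ÷ 60 = 0.9167 L/s.
Equation of motion (constant flow): PIP = Vt/C + R·V̇ + PEEP.
R·V̇ = PIP − Vt/C − PEEP = 30.3 − 360/37.1 − 10 = 30.3 − 9.704 − 10 = 10.596 cmH2O.
R = 10.596 / 0.9167 = 11.559 cmH2O·s/L.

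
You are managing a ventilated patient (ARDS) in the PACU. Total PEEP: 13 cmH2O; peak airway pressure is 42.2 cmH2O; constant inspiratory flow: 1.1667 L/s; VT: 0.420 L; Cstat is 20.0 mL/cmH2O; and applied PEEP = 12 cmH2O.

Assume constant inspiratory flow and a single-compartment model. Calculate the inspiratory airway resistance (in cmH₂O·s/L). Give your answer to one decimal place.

Total PEEP = 13 cmH2O (set 12 + intrinsic 1); this is the baseline alveolar pressure.
Equation of motion (constant flow): PIP = Vt/C + R·V̇ + PEEP.
R·V̇ = PIP − Vt/C − PEEP = 42.2 − 420/20.0 − 13 = 42.2 − 21.0 − 13 = 8.2 cmH2O.
R = 8.2 / 1.1667 = 7.028 cmH2O·s/L.

7.0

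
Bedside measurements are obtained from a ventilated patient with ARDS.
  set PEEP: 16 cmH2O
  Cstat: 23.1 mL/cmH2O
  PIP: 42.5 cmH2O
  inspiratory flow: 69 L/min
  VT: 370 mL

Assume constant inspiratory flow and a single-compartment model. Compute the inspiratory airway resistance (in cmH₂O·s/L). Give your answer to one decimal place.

Flow: 69 L/min ÷ 60 = 1.15 L/s.
Equation of motion (constant flow): PIP = Vt/C + R·V̇ + PEEP.
R·V̇ = PIP − Vt/C − PEEP = 42.5 − 370/23.1 − 16 = 42.5 − 16.017 − 16 = 10.483 cmH2O.
R = 10.483 / 1.15 = 9.116 cmH2O·s/L.

9.1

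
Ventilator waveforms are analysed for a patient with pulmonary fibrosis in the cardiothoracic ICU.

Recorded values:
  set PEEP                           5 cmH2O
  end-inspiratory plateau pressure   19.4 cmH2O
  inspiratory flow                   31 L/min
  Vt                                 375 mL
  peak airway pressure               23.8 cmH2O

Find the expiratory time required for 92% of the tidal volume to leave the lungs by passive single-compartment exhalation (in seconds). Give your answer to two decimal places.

Flow: 31 L/min ÷ 60 = 0.5167 L/s.
R = (PIP − Pplat)/V̇ = (23.8 − 19.4) / 0.5167 = 4.4/0.5167 = 8.516 cmH2O·s/L.
C = Vt/(Pplat − PEEP) = 375.0 / (19.4 − 5) = 375.0/14.4 = 26.042 mL/cmH2O.
τ = R × C = 8.516 × 0.02604 L/cmH2O = 0.2218 s.
t = −τ·ln(1 − 0.92) = −0.2218·ln(0.08) = 0.5602 s.

0.56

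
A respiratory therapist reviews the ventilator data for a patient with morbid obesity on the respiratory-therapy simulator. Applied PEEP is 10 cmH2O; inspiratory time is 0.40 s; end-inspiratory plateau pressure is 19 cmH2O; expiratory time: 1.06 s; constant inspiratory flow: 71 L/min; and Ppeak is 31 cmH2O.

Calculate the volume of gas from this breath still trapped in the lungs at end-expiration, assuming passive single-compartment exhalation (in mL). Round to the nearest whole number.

65

Flow: 71 L/min ÷ 60 = 1.1833 L/s.
Vt = flow × Ti = 1.1833 L/s × 0.40 s × 1000 mL/L = 473.32 mL.
R = (PIP − Pplat)/V̇ = (31 − 19) / 1.1833 = 12.0/1.1833 = 10.141 cmH2O·s/L.
C = Vt/(Pplat − PEEP) = 473.32 / (19 − 10) = 473.32/9.0 = 52.591 mL/cmH2O.
τ = R × C = 10.141 × 0.05259 L/cmH2O = 0.5333 s.
Fraction remaining = e^(−Te/τ) = e^(−1.06/0.5333) = 0.137.
Trapped volume = 473.32 × 0.137 = 64.845 mL.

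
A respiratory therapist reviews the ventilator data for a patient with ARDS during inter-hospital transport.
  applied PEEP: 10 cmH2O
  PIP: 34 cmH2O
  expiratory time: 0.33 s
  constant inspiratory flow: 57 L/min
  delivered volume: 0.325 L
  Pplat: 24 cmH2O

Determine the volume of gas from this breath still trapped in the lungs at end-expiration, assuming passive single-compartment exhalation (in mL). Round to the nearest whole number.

Flow: 57 L/min ÷ 60 = 0.95 L/s.
R = (PIP − Pplat)/V̇ = (34 − 24) / 0.95 = 10.0/0.95 = 10.526 cmH2O·s/L.
C = Vt/(Pplat − PEEP) = 325.0 / (24 − 10) = 325.0/14.0 = 23.214 mL/cmH2O.
τ = R × C = 10.526 × 0.02321 L/cmH2O = 0.2443 s.
Fraction remaining = e^(−Te/τ) = e^(−0.33/0.2443) = 0.259.
Trapped volume = 325.0 × 0.259 = 84.175 mL.

84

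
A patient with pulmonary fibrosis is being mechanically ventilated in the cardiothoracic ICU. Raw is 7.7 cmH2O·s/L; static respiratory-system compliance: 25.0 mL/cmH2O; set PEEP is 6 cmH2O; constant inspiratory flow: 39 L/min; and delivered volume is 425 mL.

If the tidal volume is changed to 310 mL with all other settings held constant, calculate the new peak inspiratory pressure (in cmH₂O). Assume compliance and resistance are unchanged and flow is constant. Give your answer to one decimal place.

Flow: 39 L/min ÷ 60 = 0.65 L/s.
PIP = Vt/C + R·V̇ + PEEP (constant-flow equation of motion).
Only the elastic term changes: ΔPIP = ΔVt / C = (310 − 425) / 25.0 = -4.6 cmH2O.
Original PIP = 425/25.0 + 7.7×0.65 + 6 = 28.005 cmH2O; new PIP = 28.005 + (-4.6) = 23.405 cmH2O.

23.4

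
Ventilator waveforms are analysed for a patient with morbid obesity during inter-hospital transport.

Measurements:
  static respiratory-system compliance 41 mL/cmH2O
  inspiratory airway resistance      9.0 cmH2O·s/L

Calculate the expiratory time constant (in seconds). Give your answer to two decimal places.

τ = R × C = 9.0 × 41 mL/cmH2O = 9.0 × 0.041 L/cmH2O = 0.369 s.

0.37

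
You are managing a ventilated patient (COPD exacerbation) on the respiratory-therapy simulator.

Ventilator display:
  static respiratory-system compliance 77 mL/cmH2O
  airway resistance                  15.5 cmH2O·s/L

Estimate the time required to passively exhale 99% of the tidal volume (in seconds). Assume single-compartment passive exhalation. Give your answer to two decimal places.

τ = R × C = 15.5 × 77 mL/cmH2O = 15.5 × 0.077 L/cmH2O = 1.194 s.
Exhaled fraction f = 1 − e^(−t/τ) → t = −τ·ln(1 − f) = −1.194·ln(0.01) = 5.499 s.

5.50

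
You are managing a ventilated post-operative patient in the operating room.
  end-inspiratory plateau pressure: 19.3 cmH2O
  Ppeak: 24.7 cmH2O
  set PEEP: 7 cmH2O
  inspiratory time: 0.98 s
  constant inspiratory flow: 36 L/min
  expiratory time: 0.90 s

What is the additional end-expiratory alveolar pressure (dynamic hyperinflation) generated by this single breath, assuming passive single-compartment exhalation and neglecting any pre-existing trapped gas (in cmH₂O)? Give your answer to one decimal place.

1.5

Flow: 36 L/min ÷ 60 = 0.6 L/s.
Vt = flow × Ti = 0.6 L/s × 0.98 s × 1000 mL/L = 588.0 mL.
R = (PIP − Pplat)/V̇ = (24.7 − 19.3) / 0.6 = 5.4/0.6 = 9.0 cmH2O·s/L.
C = Vt/(Pplat − PEEP) = 588.0 / (19.3 − 7) = 588.0/12.3 = 47.805 mL/cmH2O.
τ = R × C = 9.0 × 0.04781 L/cmH2O = 0.4303 s.
Fraction remaining = e^(−Te/τ) = e^(−0.90/0.4303) = 0.1235; trapped volume = 588.0 × 0.1235 = 72.618 mL.
Additional alveolar pressure from trapping ≈ V_trapped / C = 72.618 / 47.805 = 1.519 cmH2O.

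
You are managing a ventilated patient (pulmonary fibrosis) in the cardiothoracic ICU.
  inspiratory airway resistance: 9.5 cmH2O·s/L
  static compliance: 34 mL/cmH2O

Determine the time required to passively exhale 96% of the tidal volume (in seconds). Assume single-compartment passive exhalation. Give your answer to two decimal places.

τ = R × C = 9.5 × 34 mL/cmH2O = 9.5 × 0.034 L/cmH2O = 0.323 s.
Exhaled fraction f = 1 − e^(−t/τ) → t = −τ·ln(1 − f) = −0.323·ln(0.04) = 1.04 s.

1.04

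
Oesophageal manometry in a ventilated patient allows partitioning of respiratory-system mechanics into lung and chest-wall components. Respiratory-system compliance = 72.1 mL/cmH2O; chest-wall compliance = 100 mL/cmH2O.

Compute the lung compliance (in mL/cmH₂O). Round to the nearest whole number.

258

1/CL = 1/Crs − 1/Ccw.
1/CL = 1/72.1 − 1/100 = 0.00387.
CL = 258.4 mL/cmH2O.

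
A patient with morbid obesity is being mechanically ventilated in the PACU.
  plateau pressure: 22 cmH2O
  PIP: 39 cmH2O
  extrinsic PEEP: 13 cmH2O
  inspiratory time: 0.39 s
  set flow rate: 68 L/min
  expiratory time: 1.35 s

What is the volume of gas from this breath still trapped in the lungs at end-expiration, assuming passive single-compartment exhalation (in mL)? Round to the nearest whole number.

Flow: 68 L/min ÷ 60 = 1.1333 L/s.
Vt = flow × Ti = 1.1333 L/s × 0.39 s × 1000 mL/L = 441.99 mL.
R = (PIP − Pplat)/V̇ = (39 − 22) / 1.1333 = 17.0/1.1333 = 15.0 cmH2O·s/L.
C = Vt/(Pplat − PEEP) = 441.99 / (22 − 13) = 441.99/9.0 = 49.11 mL/cmH2O.
τ = R × C = 15.0 × 0.04911 L/cmH2O = 0.7367 s.
Fraction remaining = e^(−Te/τ) = e^(−1.35/0.7367) = 0.16.
Trapped volume = 441.99 × 0.16 = 70.718 mL.

71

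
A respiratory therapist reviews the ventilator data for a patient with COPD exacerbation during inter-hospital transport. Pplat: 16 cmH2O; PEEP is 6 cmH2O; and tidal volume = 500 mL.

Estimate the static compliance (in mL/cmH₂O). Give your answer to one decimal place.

Cstat = Vt / (Pplat − PEEP) = 500 / (16 − 6) = 500 / 10.0 = 50.0 mL/cmH2O.

50.0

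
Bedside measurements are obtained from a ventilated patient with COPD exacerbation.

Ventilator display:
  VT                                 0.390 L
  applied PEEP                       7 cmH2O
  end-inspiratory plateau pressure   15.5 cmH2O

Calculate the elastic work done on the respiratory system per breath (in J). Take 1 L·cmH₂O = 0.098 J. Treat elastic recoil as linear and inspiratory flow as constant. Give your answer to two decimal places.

0.16

Elastic work ≈ ½ × (Pplat − PEEP) × Vt = 0.5 × (15.5 − 7) × 0.390 L = 0.5 × 8.5 × 0.390 = 1.658 L·cmH2O.
× 0.098 J/(L·cmH2O) → 0.1625 J.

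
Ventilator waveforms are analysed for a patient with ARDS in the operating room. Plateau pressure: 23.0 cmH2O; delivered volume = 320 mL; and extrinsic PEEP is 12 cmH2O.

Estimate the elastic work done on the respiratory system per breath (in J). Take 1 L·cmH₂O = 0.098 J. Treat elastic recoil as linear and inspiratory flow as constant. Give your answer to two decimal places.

Elastic work ≈ ½ × (Pplat − PEEP) × Vt = 0.5 × (23.0 − 12) × 0.320 L = 0.5 × 11.0 × 0.320 = 1.76 L·cmH2O.
× 0.098 J/(L·cmH2O) → 0.1725 J.

0.17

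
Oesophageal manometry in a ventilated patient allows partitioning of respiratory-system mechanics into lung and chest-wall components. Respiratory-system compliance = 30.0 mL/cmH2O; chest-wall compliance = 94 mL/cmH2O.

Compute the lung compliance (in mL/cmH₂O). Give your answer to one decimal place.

1/CL = 1/Crs − 1/Ccw.
1/CL = 1/30.0 − 1/94 = 0.0227.
CL = 44.053 mL/cmH2O.

44.1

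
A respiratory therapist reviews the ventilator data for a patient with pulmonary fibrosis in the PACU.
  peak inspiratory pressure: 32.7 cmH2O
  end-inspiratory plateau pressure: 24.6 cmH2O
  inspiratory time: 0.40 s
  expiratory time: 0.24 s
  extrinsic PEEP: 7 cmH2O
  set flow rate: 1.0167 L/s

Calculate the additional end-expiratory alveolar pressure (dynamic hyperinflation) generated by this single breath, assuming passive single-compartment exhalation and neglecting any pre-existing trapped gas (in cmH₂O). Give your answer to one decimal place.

Vt = flow × Ti = 1.0167 L/s × 0.40 s × 1000 mL/L = 406.68 mL.
R = (PIP − Pplat)/V̇ = (32.7 − 24.6) / 1.0167 = 8.1/1.0167 = 7.967 cmH2O·s/L.
C = Vt/(Pplat − PEEP) = 406.68 / (24.6 − 7) = 406.68/17.6 = 23.107 mL/cmH2O.
τ = R × C = 7.967 × 0.02311 L/cmH2O = 0.1841 s.
Fraction remaining = e^(−Te/τ) = e^(−0.24/0.1841) = 0.2715; trapped volume = 406.68 × 0.2715 = 110.41 mL.
Additional alveolar pressure from trapping ≈ V_trapped / C = 110.41 / 23.107 = 4.778 cmH2O.

4.8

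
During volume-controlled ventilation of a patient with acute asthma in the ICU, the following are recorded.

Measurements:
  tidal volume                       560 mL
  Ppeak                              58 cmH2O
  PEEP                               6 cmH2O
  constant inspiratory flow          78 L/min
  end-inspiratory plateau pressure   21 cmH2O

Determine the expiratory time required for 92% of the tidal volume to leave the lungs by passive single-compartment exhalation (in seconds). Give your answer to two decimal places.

Flow: 78 L/min ÷ 60 = 1.3 L/s.
R = (PIP − Pplat)/V̇ = (58 − 21) / 1.3 = 37.0/1.3 = 28.462 cmH2O·s/L.
C = Vt/(Pplat − PEEP) = 560.0 / (21 − 6) = 560.0/15.0 = 37.333 mL/cmH2O.
τ = R × C = 28.462 × 0.03733 L/cmH2O = 1.062 s.
t = −τ·ln(1 − 0.92) = −1.062·ln(0.08) = 2.682 s.

2.68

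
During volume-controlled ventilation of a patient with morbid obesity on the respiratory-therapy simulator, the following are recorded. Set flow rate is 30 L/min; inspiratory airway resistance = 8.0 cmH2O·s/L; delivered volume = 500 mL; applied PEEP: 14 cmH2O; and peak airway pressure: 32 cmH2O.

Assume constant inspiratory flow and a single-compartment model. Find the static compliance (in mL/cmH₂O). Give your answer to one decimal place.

35.7

Flow: 30 L/min ÷ 60 = 0.5 L/s.
Equation of motion (constant flow): PIP = Vt/C + R·V̇ + PEEP.
Vt/C = PIP − R·V̇ − PEEP = 32 − 8.0×0.5 − 14 = 32 − 4.0 − 14 = 14.0 cmH2O.
C = Vt / 14.0 = 500 / 14.0 = 35.714 mL/cmH2O.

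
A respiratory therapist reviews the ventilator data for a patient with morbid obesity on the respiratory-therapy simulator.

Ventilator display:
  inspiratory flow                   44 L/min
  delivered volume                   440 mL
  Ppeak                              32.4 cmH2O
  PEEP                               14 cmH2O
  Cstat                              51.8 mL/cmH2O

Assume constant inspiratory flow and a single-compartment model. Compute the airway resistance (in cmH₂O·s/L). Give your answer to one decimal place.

Flow: 44 L/min ÷ 60 = 0.7333 L/s.
Equation of motion (constant flow): PIP = Vt/C + R·V̇ + PEEP.
R·V̇ = PIP − Vt/C − PEEP = 32.4 − 440/51.8 − 14 = 32.4 − 8.494 − 14 = 9.906 cmH2O.
R = 9.906 / 0.7333 = 13.509 cmH2O·s/L.

13.5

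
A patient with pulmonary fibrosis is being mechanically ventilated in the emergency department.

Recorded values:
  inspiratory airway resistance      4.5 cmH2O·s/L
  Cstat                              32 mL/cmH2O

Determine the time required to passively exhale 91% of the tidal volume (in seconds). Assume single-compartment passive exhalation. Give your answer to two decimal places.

0.35

τ = R × C = 4.5 × 32 mL/cmH2O = 4.5 × 0.032 L/cmH2O = 0.144 s.
Exhaled fraction f = 1 − e^(−t/τ) → t = −τ·ln(1 − f) = −0.144·ln(0.09) = 0.3467 s.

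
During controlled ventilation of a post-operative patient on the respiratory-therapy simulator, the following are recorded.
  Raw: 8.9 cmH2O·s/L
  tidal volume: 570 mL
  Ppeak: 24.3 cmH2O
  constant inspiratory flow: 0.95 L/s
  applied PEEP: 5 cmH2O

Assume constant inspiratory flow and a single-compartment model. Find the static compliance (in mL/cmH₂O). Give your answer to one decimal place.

52.6

Equation of motion (constant flow): PIP = Vt/C + R·V̇ + PEEP.
Vt/C = PIP − R·V̇ − PEEP = 24.3 − 8.9×0.95 − 5 = 24.3 − 8.455 − 5 = 10.845 cmH2O.
C = Vt / 10.845 = 570 / 10.845 = 52.559 mL/cmH2O.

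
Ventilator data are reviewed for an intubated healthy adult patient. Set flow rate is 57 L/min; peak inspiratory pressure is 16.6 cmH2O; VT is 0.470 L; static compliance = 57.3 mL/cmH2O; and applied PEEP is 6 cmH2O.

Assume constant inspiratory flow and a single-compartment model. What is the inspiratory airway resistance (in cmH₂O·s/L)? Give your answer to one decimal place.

2.5

Flow: 57 L/min ÷ 60 = 0.95 L/s.
Equation of motion (constant flow): PIP = Vt/C + R·V̇ + PEEP.
R·V̇ = PIP − Vt/C − PEEP = 16.6 − 470/57.3 − 6 = 16.6 − 8.202 − 6 = 2.398 cmH2O.
R = 2.398 / 0.95 = 2.524 cmH2O·s/L.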